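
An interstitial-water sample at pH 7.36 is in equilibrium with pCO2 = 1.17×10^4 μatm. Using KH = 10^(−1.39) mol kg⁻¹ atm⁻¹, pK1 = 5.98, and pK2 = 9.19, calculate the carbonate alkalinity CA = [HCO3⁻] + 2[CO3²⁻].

CA = 11.8 mmol/kg

[CO2*] = KH · pCO2 = 10^(−1.39) × 1.17×10^4×10^-6 = 4.766×10^-4 mol/kg
α₀ = 1/(1 + K1/[H⁺] + K1K2/[H⁺]²) = 1/(1 + 10^+1.38 + 10^-0.45) = 0.03946
DIC = [CO2*]/α₀ = 4.766×10^-4 / 0.03946 = 12.08 mmol/kg
CA = (α₁ + 2α₂)·DIC = (0.9465 + 2×0.01400) × 12.08 = 11.8 mmol/kg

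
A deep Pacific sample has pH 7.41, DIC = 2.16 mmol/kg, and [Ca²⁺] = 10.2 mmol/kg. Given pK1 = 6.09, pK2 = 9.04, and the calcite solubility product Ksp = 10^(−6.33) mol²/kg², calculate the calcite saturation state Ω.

α₂ = 1 / (1 + [H⁺]/K2 + [H⁺]²/(K1K2)) = 1 / (1 + 10^+1.63 + 10^+0.31)
   = 1 / (1 + 42.658 + 2.0417) = 1/45.700 = 0.02188
[CO3²⁻] = α₂ × DIC = 0.02188 × 2.16 = 0.04727 mmol/kg
Ksp = 10^(−6.33) = 4.677×10^-7
Ω = [Ca²⁺][CO3²⁻]/Ksp = (10.2×10^-3)(4.727×10^-5) / 4.677×10^-7 = 1.03

Ω = 1.03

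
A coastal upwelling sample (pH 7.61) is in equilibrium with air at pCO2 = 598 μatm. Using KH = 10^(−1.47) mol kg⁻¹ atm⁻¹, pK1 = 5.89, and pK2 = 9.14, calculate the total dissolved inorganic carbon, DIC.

[CO2*] = KH · pCO2 = 10^(−1.47) × 598×10^-6 = 2.026×10^-5 mol/kg
α₀ = 1/(1 + K1/[H⁺] + K1K2/[H⁺]²) = 1/(1 + 10^+1.72 + 10^+0.19) = 0.01817
DIC = [CO2*]/α₀ = 2.026×10^-5 / 0.01817 = 1.12 mmol/kg

DIC = 1.12 mmol/kg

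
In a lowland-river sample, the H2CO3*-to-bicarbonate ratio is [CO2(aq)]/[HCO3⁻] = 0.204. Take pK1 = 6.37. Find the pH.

pH = 7.06

From K1 = [H⁺][HCO3⁻]/[CO2(aq)]:  pH = pK1 − log₁₀([CO2(aq)]/[HCO3⁻])
log₁₀(0.204) = -0.690
pH = 6.37 − (-0.690) = 7.06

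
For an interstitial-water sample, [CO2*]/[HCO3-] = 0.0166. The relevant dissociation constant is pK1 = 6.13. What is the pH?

pH = 7.91

From K1 = [H⁺][HCO3-]/[CO2*]:  pH = pK1 − log₁₀([CO2*]/[HCO3-])
log₁₀(0.0166) = -1.780
pH = 6.13 − (-1.780) = 7.91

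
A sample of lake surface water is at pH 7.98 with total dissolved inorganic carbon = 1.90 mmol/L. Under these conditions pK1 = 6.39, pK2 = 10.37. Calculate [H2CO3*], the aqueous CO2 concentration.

α₀ = 1 / (1 + K1/[H⁺] + K1K2/[H⁺]²) = 1 / (1 + 10^+1.59 + 10^-0.80)
   = 1 / (1 + 38.905 + 0.15849) = 1/40.063 = 0.02496
[CO2*] = α₀ × DIC = 0.02496 × 1.90 = 0.0474 mmol/L

[CO2*] = 0.0474 mmol/L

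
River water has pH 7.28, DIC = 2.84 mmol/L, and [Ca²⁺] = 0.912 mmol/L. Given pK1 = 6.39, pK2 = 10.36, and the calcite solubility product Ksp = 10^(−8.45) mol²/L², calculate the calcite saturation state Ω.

Ω = 0.537

α₂ = 1 / (1 + [H⁺]/K2 + [H⁺]²/(K1K2)) = 1 / (1 + 10^+3.08 + 10^+2.19)
   = 1 / (1 + 1202.3 + 154.88) = 1/1358.1 = 0.0007363
[CO3²⁻] = α₂ × DIC = 0.0007363 × 2.84 = 0.002091 mmol/L = 2.091 μmol/L
Ksp = 10^(−8.45) = 3.548×10^-9
Ω = [Ca²⁺][CO3²⁻]/Ksp = (0.912×10^-3)(2.091×10^-6) / 3.548×10^-9 = 0.537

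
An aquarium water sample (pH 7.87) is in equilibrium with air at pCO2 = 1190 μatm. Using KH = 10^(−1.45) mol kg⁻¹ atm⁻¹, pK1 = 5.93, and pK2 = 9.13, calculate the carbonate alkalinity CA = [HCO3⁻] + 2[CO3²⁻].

[CO2*] = KH · pCO2 = 10^(−1.45) × 1190×10^-6 = 4.222×10^-5 mol/kg
α₀ = 1/(1 + K1/[H⁺] + K1K2/[H⁺]²) = 1/(1 + 10^+1.94 + 10^+0.68) = 0.01077
DIC = [CO2*]/α₀ = 4.222×10^-5 / 0.01077 = 3.922 mmol/kg
CA = (α₁ + 2α₂)·DIC = (0.9377 + 2×0.05153) × 3.922 = 4.08 mmol/kg

CA = 4.08 mmol/kg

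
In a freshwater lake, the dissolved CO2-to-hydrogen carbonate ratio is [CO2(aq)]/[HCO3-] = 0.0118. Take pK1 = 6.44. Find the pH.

From K1 = [H⁺][HCO3-]/[CO2(aq)]:  pH = pK1 − log₁₀([CO2(aq)]/[HCO3-])
log₁₀(0.0118) = -1.928
pH = 6.44 − (-1.928) = 8.37

pH = 8.37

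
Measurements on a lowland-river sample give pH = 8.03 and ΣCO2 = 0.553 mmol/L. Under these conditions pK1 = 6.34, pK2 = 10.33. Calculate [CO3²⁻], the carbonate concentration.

[CO3²⁻] = 2.70 μmol/L

α₂ = 1 / (1 + [H⁺]/K2 + [H⁺]²/(K1K2)) = 1 / (1 + 10^+2.30 + 10^+0.61)
   = 1 / (1 + 199.53 + 4.0738) = 1/204.60 = 0.004888
[CO3²⁻] = α₂ × DIC = 0.004888 × 0.553 = 0.00270 mmol/L = 2.70 μmol/L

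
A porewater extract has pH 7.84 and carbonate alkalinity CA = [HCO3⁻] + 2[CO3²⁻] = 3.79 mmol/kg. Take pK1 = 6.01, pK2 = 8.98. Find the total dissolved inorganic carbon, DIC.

CA = [HCO3⁻] + 2[CO3²⁻] = (α₁ + 2α₂)·DIC
At pH 7.84: [H⁺]/K1 = 10^-1.83 = 0.014791, K2/[H⁺] = 10^-1.14 = 0.072444
α₁ = 1/(1 + 0.014791 + 0.072444) = 1/1.0872 = 0.9198; α₂ = α₁·K2/[H⁺] = 0.06663
α₁ + 2α₂ = 1.0530
DIC = CA / (α₁ + 2α₂) = 3.79 / 1.0530 = 3.60 mmol/kg

DIC = 3.60 mmol/kg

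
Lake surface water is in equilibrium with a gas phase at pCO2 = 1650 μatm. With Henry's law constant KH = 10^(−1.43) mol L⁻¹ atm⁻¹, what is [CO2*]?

KH = 10^(−1.43) = 3.715×10^-2 mol L⁻¹ atm⁻¹
[CO2*] = KH · pCO2 = 3.715×10^-2 × 1650×10^-6 atm = 6.13×10^-5 mol/L

[CO2*] = 61.3 μmol/L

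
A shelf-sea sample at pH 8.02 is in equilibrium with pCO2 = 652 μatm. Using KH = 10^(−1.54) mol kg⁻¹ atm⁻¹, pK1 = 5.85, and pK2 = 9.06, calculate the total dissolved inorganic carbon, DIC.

[CO2*] = KH · pCO2 = 10^(−1.54) × 652×10^-6 = 1.880×10^-5 mol/kg
α₀ = 1/(1 + K1/[H⁺] + K1K2/[H⁺]²) = 1/(1 + 10^+2.17 + 10^+1.13) = 0.006158
DIC = [CO2*]/α₀ = 1.880×10^-5 / 0.006158 = 3.05 mmol/kg

DIC = 3.05 mmol/kg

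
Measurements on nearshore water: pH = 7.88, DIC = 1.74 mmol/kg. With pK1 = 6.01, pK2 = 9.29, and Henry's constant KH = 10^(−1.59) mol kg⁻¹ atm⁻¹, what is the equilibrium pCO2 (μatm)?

pCO2 = 868 μatm

α₀ = 1 / (1 + K1/[H⁺] + K1K2/[H⁺]²) = 1 / (1 + 10^+1.87 + 10^+0.46)
   = 1 / (1 + 74.131 + 2.8840) = 1/78.015 = 0.01282
[CO2*] = α₀ × DIC = 0.01282 × 1.74 = 0.02230 mmol/kg
pCO2 = [CO2*]/KH = 2.230×10^-5 / 2.570×10^-2 = 868 μatm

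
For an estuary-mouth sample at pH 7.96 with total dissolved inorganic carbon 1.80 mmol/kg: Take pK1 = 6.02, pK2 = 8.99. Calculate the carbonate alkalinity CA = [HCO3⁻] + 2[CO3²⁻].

CA = 1.93 mmol/kg

CA = [HCO3⁻] + 2[CO3²⁻] = (α₁ + 2α₂)·DIC
At pH 7.96: [H⁺]/K1 = 10^-1.94 = 0.011482, K2/[H⁺] = 10^-1.03 = 0.093325
α₁ = 1/(1 + 0.011482 + 0.093325) = 1/1.1048 = 0.9051; α₂ = α₁·K2/[H⁺] = 0.08447
α₁ + 2α₂ = 1.0741
CA = 1.0741 × 1.80 = 1.93 mmol/kg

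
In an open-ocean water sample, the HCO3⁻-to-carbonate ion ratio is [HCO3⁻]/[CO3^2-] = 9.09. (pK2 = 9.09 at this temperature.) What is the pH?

From K2 = [H⁺][CO3^2-]/[HCO3⁻]:  pH = pK2 − log₁₀([HCO3⁻]/[CO3^2-])
log₁₀(9.09) = +0.959
pH = 9.09 − (+0.959) = 8.13

pH = 8.13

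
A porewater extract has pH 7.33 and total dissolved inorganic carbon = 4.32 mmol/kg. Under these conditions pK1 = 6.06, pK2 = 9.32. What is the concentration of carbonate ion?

[CO3²⁻] = 0.0415 mmol/kg

α₂ = 1 / (1 + [H⁺]/K2 + [H⁺]²/(K1K2)) = 1 / (1 + 10^+1.99 + 10^+0.72)
   = 1 / (1 + 97.724 + 5.2481) = 1/103.97 = 0.009618
[CO3²⁻] = α₂ × DIC = 0.009618 × 4.32 = 0.0415 mmol/kg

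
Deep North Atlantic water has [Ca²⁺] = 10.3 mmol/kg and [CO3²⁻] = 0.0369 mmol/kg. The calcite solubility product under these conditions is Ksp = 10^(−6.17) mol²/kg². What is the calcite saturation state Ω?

Ksp = 10^(−6.17) = 6.761×10^-7
Ω = [Ca²⁺][CO3²⁻]/Ksp = (10.3×10^-3)(0.0369×10^-3) / 6.761×10^-7 = 0.562

Ω = 0.562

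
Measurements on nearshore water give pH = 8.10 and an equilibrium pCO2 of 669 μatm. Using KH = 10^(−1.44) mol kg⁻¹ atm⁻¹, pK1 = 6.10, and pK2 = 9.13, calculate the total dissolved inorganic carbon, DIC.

[CO2*] = KH · pCO2 = 10^(−1.44) × 669×10^-6 = 2.429×10^-5 mol/kg
α₀ = 1/(1 + K1/[H⁺] + K1K2/[H⁺]²) = 1/(1 + 10^+2.00 + 10^+0.97) = 0.009064
DIC = [CO2*]/α₀ = 2.429×10^-5 / 0.009064 = 2.68 mmol/kg

DIC = 2.68 mmol/kg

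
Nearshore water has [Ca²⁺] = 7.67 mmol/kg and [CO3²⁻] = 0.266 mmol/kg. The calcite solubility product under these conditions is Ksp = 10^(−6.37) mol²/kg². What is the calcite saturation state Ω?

Ω = 4.78

Ksp = 10^(−6.37) = 4.266×10^-7
Ω = [Ca²⁺][CO3²⁻]/Ksp = (7.67×10^-3)(0.266×10^-3) / 4.266×10^-7 = 4.78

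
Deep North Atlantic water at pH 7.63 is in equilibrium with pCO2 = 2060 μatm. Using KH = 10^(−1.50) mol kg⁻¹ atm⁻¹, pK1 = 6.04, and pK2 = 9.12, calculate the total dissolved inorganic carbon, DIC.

DIC = 2.68 mmol/kg

[CO2*] = KH · pCO2 = 10^(−1.50) × 2060×10^-6 = 6.514×10^-5 mol/kg
α₀ = 1/(1 + K1/[H⁺] + K1K2/[H⁺]²) = 1/(1 + 10^+1.59 + 10^+0.10) = 0.02429
DIC = [CO2*]/α₀ = 6.514×10^-5 / 0.02429 = 2.68 mmol/kg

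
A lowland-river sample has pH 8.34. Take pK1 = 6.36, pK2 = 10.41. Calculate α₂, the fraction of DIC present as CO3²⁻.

α₂ = 0.00835

α₂ = 1 / (1 + [H⁺]/K2 + [H⁺]²/(K1K2)) = 1 / (1 + 10^+2.07 + 10^+0.09)
   = 1 / (1 + 117.49 + 1.2303) = 1/119.72 = 0.008353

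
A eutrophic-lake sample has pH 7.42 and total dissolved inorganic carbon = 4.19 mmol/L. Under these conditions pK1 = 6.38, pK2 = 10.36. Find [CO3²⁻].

α₂ = 1 / (1 + [H⁺]/K2 + [H⁺]²/(K1K2)) = 1 / (1 + 10^+2.94 + 10^+1.90)
   = 1 / (1 + 870.96 + 79.433) = 1/951.40 = 0.001051
[CO3²⁻] = α₂ × DIC = 0.001051 × 4.19 = 0.00440 mmol/L = 4.40 μmol/L

[CO3²⁻] = 4.40 μmol/L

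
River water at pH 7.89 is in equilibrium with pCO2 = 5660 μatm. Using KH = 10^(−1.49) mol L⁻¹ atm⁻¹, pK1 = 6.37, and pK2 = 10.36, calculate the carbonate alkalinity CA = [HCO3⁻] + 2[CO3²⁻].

[CO2*] = KH · pCO2 = 10^(−1.49) × 5660×10^-6 = 1.832×10^-4 mol/L
α₀ = 1/(1 + K1/[H⁺] + K1K2/[H⁺]²) = 1/(1 + 10^+1.52 + 10^-0.95) = 0.02922
DIC = [CO2*]/α₀ = 1.832×10^-4 / 0.02922 = 6.269 mmol/L
CA = (α₁ + 2α₂)·DIC = (0.9675 + 2×0.003278) × 6.269 = 6.11 mmol/L

CA = 6.11 mmol/L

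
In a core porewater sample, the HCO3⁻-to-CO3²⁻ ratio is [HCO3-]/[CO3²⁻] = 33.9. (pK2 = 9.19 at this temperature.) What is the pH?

pH = 7.66

From K2 = [H⁺][CO3²⁻]/[HCO3-]:  pH = pK2 − log₁₀([HCO3-]/[CO3²⁻])
log₁₀(33.9) = +1.530
pH = 9.19 − (+1.530) = 7.66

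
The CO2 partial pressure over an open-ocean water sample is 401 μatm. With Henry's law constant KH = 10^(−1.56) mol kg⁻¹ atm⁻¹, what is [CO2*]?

[CO2*] = 11.0 μmol/kg

KH = 10^(−1.56) = 2.754×10^-2 mol kg⁻¹ atm⁻¹
[CO2*] = KH · pCO2 = 2.754×10^-2 × 401×10^-6 atm = 1.10×10^-5 mol/kg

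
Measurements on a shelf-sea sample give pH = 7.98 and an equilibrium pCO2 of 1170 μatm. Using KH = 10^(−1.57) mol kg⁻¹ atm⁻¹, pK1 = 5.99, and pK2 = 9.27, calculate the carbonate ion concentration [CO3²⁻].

[CO2*] = KH · pCO2 = 10^(−1.57) × 1170×10^-6 = 3.149×10^-5 mol/kg
α₀ = 1/(1 + K1/[H⁺] + K1K2/[H⁺]²) = 1/(1 + 10^+1.99 + 10^+0.70) = 0.009640
DIC = [CO2*]/α₀ = 3.149×10^-5 / 0.009640 = 3.267 mmol/kg
[CO3²⁻] = α₂·DIC; α₂ = 0.04831, so [CO3²⁻] = 0.04831 × 3.267 = 0.158 mmol/kg

[CO3²⁻] = 0.158 mmol/kg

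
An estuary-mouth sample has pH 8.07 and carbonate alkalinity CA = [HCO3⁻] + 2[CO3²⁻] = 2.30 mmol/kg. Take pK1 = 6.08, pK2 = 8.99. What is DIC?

DIC = 2.10 mmol/kg

CA = [HCO3⁻] + 2[CO3²⁻] = (α₁ + 2α₂)·DIC
At pH 8.07: [H⁺]/K1 = 10^-1.99 = 0.010233, K2/[H⁺] = 10^-0.92 = 0.12023
α₁ = 1/(1 + 0.010233 + 0.12023) = 1/1.1305 = 0.8846; α₂ = α₁·K2/[H⁺] = 0.1064
α₁ + 2α₂ = 1.0973
DIC = CA / (α₁ + 2α₂) = 2.30 / 1.0973 = 2.10 mmol/kg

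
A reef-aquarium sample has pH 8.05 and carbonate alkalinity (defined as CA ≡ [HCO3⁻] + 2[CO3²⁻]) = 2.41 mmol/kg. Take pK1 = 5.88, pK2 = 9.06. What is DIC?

CA = [HCO3⁻] + 2[CO3²⁻] = (α₁ + 2α₂)·DIC
At pH 8.05: [H⁺]/K1 = 10^-2.17 = 0.0067608, K2/[H⁺] = 10^-1.01 = 0.097724
α₁ = 1/(1 + 0.0067608 + 0.097724) = 1/1.1045 = 0.9054; α₂ = α₁·K2/[H⁺] = 0.08848
α₁ + 2α₂ = 1.0824
DIC = CA / (α₁ + 2α₂) = 2.41 / 1.0824 = 2.23 mmol/kg

DIC = 2.23 mmol/kg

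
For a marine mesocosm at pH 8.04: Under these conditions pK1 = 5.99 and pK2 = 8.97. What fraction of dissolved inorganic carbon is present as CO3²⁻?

α₂ = 0.104

α₂ = 1 / (1 + [H⁺]/K2 + [H⁺]²/(K1K2)) = 1 / (1 + 10^+0.93 + 10^-1.12)
   = 1 / (1 + 8.5114 + 0.075858) = 1/9.5872 = 0.1043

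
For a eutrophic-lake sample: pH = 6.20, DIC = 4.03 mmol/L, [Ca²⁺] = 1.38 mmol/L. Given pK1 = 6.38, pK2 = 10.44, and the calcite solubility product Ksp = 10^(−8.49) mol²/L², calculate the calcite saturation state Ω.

α₂ = 1 / (1 + [H⁺]/K2 + [H⁺]²/(K1K2)) = 1 / (1 + 10^+4.24 + 10^+4.42)
   = 1 / (1 + 1.7378×10^4 + 2.6303×10^4) = 1/4.3682×10^4 = 2.289×10^-5
[CO3²⁻] = α₂ × DIC = 2.289×10^-5 × 4.03 = 9.226×10^-5 mmol/L = 0.09226 μmol/L
Ksp = 10^(−8.49) = 3.236×10^-9
Ω = [Ca²⁺][CO3²⁻]/Ksp = (1.38×10^-3)(9.226×10^-8) / 3.236×10^-9 = 0.0393

Ω = 0.0393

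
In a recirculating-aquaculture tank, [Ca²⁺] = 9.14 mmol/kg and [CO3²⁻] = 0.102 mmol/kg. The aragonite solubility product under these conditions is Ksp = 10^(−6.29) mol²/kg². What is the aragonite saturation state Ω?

Ksp = 10^(−6.29) = 5.129×10^-7
Ω = [Ca²⁺][CO3²⁻]/Ksp = (9.14×10^-3)(0.102×10^-3) / 5.129×10^-7 = 1.82

Ω = 1.82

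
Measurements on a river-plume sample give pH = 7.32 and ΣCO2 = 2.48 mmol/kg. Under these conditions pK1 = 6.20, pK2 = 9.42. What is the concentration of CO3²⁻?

[CO3²⁻] = 18.2 μmol/kg

α₂ = 1 / (1 + [H⁺]/K2 + [H⁺]²/(K1K2)) = 1 / (1 + 10^+2.10 + 10^+0.98)
   = 1 / (1 + 125.89 + 9.5499) = 1/136.44 = 0.007329
[CO3²⁻] = α₂ × DIC = 0.007329 × 2.48 = 0.0182 mmol/kg = 18.2 μmol/kg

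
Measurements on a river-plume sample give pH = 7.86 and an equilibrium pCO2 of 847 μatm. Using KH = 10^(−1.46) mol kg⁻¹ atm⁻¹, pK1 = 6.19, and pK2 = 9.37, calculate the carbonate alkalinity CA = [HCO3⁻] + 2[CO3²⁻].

[CO2*] = KH · pCO2 = 10^(−1.46) × 847×10^-6 = 2.937×10^-5 mol/kg
α₀ = 1/(1 + K1/[H⁺] + K1K2/[H⁺]²) = 1/(1 + 10^+1.67 + 10^+0.16) = 0.02032
DIC = [CO2*]/α₀ = 2.937×10^-5 / 0.02032 = 1.445 mmol/kg
CA = (α₁ + 2α₂)·DIC = (0.9503 + 2×0.02937) × 1.445 = 1.46 mmol/kg

CA = 1.46 mmol/kg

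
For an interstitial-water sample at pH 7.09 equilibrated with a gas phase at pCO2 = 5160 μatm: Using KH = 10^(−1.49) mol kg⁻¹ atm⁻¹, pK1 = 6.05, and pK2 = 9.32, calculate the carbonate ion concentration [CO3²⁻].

[CO3²⁻] = 10.8 μmol/kg

[CO2*] = KH · pCO2 = 10^(−1.49) × 5160×10^-6 = 1.670×10^-4 mol/kg
α₀ = 1/(1 + K1/[H⁺] + K1K2/[H⁺]²) = 1/(1 + 10^+1.04 + 10^-1.19) = 0.08313
DIC = [CO2*]/α₀ = 1.670×10^-4 / 0.08313 = 2.009 mmol/kg
[CO3²⁻] = α₂·DIC; α₂ = 0.005367, so [CO3²⁻] = 0.005367 × 2.009 = 0.0108 mmol/kg = 10.8 μmol/kg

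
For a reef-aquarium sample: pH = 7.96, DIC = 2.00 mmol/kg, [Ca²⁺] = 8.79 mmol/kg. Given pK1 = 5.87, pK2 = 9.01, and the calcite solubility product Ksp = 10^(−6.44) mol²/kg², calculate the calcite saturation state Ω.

Ω = 3.93

α₂ = 1 / (1 + [H⁺]/K2 + [H⁺]²/(K1K2)) = 1 / (1 + 10^+1.05 + 10^-1.04)
   = 1 / (1 + 11.220 + 0.091201) = 1/12.311 = 0.08123
[CO3²⁻] = α₂ × DIC = 0.08123 × 2.00 = 0.1625 mmol/kg
Ksp = 10^(−6.44) = 3.631×10^-7
Ω = [Ca²⁺][CO3²⁻]/Ksp = (8.79×10^-3)(1.625×10^-4) / 3.631×10^-7 = 3.93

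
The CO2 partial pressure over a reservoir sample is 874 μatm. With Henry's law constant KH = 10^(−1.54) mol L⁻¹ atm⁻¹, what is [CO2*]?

[CO2*] = 25.2 μmol/L

KH = 10^(−1.54) = 2.884×10^-2 mol L⁻¹ atm⁻¹
[CO2*] = KH · pCO2 = 2.884×10^-2 × 874×10^-6 atm = 2.52×10^-5 mol/L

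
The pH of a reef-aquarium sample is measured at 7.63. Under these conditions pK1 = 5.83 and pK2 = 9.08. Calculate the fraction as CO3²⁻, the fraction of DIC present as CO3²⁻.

α₂ = 0.0337

α₂ = 1 / (1 + [H⁺]/K2 + [H⁺]²/(K1K2)) = 1 / (1 + 10^+1.45 + 10^-0.35)
   = 1 / (1 + 28.184 + 0.44668) = 1/29.631 = 0.03375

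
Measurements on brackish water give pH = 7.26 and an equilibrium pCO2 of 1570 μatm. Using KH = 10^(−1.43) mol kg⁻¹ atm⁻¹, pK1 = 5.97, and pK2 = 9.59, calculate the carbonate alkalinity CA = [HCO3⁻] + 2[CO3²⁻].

[CO2*] = KH · pCO2 = 10^(−1.43) × 1570×10^-6 = 5.833×10^-5 mol/kg
α₀ = 1/(1 + K1/[H⁺] + K1K2/[H⁺]²) = 1/(1 + 10^+1.29 + 10^-1.04) = 0.04857
DIC = [CO2*]/α₀ = 5.833×10^-5 / 0.04857 = 1.201 mmol/kg
CA = (α₁ + 2α₂)·DIC = (0.9470 + 2×0.004429) × 1.201 = 1.15 mmol/kg

CA = 1.15 mmol/kg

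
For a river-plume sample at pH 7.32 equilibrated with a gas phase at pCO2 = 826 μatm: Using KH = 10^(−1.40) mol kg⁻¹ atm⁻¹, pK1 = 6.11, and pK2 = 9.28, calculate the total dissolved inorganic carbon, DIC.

DIC = 0.572 mmol/kg

[CO2*] = KH · pCO2 = 10^(−1.40) × 826×10^-6 = 3.288×10^-5 mol/kg
α₀ = 1/(1 + K1/[H⁺] + K1K2/[H⁺]²) = 1/(1 + 10^+1.21 + 10^-0.75) = 0.05748
DIC = [CO2*]/α₀ = 3.288×10^-5 / 0.05748 = 0.572 mmol/kg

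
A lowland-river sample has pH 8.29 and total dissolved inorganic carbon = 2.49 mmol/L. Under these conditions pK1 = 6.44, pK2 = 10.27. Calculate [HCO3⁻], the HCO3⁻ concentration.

α₁ = 1 / (1 + [H⁺]/K1 + K2/[H⁺]) = 1 / (1 + 10^-1.85 + 10^-1.98)
   = 1 / (1 + 0.014125 + 0.010471) = 1/1.0246 = 0.9760
[HCO3⁻] = α₁ × DIC = 0.9760 × 2.49 = 2.43 mmol/L

[HCO3⁻] = 2.43 mmol/L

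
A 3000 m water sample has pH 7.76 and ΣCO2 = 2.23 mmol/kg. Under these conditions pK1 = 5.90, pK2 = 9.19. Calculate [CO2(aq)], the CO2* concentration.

α₀ = 1 / (1 + K1/[H⁺] + K1K2/[H⁺]²) = 1 / (1 + 10^+1.86 + 10^+0.43)
   = 1 / (1 + 72.444 + 2.6915) = 1/76.135 = 0.01313
[CO2*] = α₀ × DIC = 0.01313 × 2.23 = 0.0293 mmol/kg

[CO2*] = 0.0293 mmol/kg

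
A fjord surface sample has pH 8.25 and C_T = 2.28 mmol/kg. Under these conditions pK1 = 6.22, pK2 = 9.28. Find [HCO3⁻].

[HCO3⁻] = 2.07 mmol/kg

α₁ = 1 / (1 + [H⁺]/K1 + K2/[H⁺]) = 1 / (1 + 10^-2.03 + 10^-1.03)
   = 1 / (1 + 0.0093325 + 0.093325) = 1/1.1027 = 0.9069
[HCO3⁻] = α₁ × DIC = 0.9069 × 2.28 = 2.07 mmol/kg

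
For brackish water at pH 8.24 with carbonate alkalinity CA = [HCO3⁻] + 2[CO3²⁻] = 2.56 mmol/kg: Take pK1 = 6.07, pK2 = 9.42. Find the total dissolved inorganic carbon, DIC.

DIC = 2.43 mmol/kg

CA = [HCO3⁻] + 2[CO3²⁻] = (α₁ + 2α₂)·DIC
At pH 8.24: [H⁺]/K1 = 10^-2.17 = 0.0067608, K2/[H⁺] = 10^-1.18 = 0.066069
α₁ = 1/(1 + 0.0067608 + 0.066069) = 1/1.0728 = 0.9321; α₂ = α₁·K2/[H⁺] = 0.06158
α₁ + 2α₂ = 1.0553
DIC = CA / (α₁ + 2α₂) = 2.56 / 1.0553 = 2.43 mmol/kg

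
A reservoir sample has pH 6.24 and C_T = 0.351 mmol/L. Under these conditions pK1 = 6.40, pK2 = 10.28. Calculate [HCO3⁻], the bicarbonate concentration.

α₁ = 1 / (1 + [H⁺]/K1 + K2/[H⁺]) = 1 / (1 + 10^+0.16 + 10^-4.04)
   = 1 / (1 + 1.4454 + 9.1201×10^-5) = 1/2.4455 = 0.4089
[HCO3⁻] = α₁ × DIC = 0.4089 × 0.351 = 0.144 mmol/L

[HCO3⁻] = 0.144 mmol/L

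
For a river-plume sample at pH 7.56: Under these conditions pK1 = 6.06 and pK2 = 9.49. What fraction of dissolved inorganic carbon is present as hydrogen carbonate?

α₁ = 0.958

α₁ = 1 / (1 + [H⁺]/K1 + K2/[H⁺]) = 1 / (1 + 10^-1.50 + 10^-1.93)
   = 1 / (1 + 0.031623 + 0.011749) = 1/1.0434 = 0.9584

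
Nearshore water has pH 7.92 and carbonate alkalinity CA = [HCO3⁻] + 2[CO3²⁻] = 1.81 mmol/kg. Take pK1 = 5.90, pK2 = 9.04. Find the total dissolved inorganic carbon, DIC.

DIC = 1.71 mmol/kg

CA = [HCO3⁻] + 2[CO3²⁻] = (α₁ + 2α₂)·DIC
At pH 7.92: [H⁺]/K1 = 10^-2.02 = 0.0095499, K2/[H⁺] = 10^-1.12 = 0.075858
α₁ = 1/(1 + 0.0095499 + 0.075858) = 1/1.0854 = 0.9213; α₂ = α₁·K2/[H⁺] = 0.06989
α₁ + 2α₂ = 1.0611
DIC = CA / (α₁ + 2α₂) = 1.81 / 1.0611 = 1.71 mmol/kg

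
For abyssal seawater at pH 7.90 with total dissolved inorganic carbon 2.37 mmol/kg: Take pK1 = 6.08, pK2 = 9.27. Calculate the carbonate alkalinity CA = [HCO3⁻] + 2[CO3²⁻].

CA = [HCO3⁻] + 2[CO3²⁻] = (α₁ + 2α₂)·DIC
At pH 7.90: [H⁺]/K1 = 10^-1.82 = 0.015136, K2/[H⁺] = 10^-1.37 = 0.042658
α₁ = 1/(1 + 0.015136 + 0.042658) = 1/1.0578 = 0.9454; α₂ = α₁·K2/[H⁺] = 0.04033
α₁ + 2α₂ = 1.0260
CA = 1.0260 × 2.37 = 2.43 mmol/kg

CA = 2.43 mmol/kg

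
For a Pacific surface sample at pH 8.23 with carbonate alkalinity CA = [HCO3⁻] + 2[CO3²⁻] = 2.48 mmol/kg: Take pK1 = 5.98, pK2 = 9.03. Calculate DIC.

DIC = 2.19 mmol/kg

CA = [HCO3⁻] + 2[CO3²⁻] = (α₁ + 2α₂)·DIC
At pH 8.23: [H⁺]/K1 = 10^-2.25 = 0.0056234, K2/[H⁺] = 10^-0.80 = 0.15849
α₁ = 1/(1 + 0.0056234 + 0.15849) = 1/1.1641 = 0.8590; α₂ = α₁·K2/[H⁺] = 0.1361
α₁ + 2α₂ = 1.1313
DIC = CA / (α₁ + 2α₂) = 2.48 / 1.1313 = 2.19 mmol/kg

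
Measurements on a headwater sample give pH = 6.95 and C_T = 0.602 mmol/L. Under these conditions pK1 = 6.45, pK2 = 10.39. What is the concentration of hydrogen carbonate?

α₁ = 1 / (1 + [H⁺]/K1 + K2/[H⁺]) = 1 / (1 + 10^-0.50 + 10^-3.44)
   = 1 / (1 + 0.31623 + 0.00036308) = 1/1.3166 = 0.7595
[HCO3⁻] = α₁ × DIC = 0.7595 × 0.602 = 0.457 mmol/L

[HCO3⁻] = 0.457 mmol/L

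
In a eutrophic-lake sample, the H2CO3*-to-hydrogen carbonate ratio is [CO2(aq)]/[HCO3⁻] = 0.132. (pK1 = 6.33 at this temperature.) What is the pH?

pH = 7.21

From K1 = [H⁺][HCO3⁻]/[CO2(aq)]:  pH = pK1 − log₁₀([CO2(aq)]/[HCO3⁻])
log₁₀(0.132) = -0.879
pH = 6.33 − (-0.879) = 7.21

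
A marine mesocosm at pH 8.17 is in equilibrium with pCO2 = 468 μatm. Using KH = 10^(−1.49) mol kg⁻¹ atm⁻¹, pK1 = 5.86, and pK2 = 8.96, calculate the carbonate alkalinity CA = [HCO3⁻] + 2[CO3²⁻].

[CO2*] = KH · pCO2 = 10^(−1.49) × 468×10^-6 = 1.514×10^-5 mol/kg
α₀ = 1/(1 + K1/[H⁺] + K1K2/[H⁺]²) = 1/(1 + 10^+2.31 + 10^+1.52) = 0.004197
DIC = [CO2*]/α₀ = 1.514×10^-5 / 0.004197 = 3.609 mmol/kg
CA = (α₁ + 2α₂)·DIC = (0.8568 + 2×0.1390) × 3.609 = 4.09 mmol/kg

CA = 4.09 mmol/kg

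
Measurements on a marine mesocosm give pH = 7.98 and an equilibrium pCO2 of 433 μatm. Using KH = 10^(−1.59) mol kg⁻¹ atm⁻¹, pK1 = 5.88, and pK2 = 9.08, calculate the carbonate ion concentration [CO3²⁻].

[CO2*] = KH · pCO2 = 10^(−1.59) × 433×10^-6 = 1.113×10^-5 mol/kg
α₀ = 1/(1 + K1/[H⁺] + K1K2/[H⁺]²) = 1/(1 + 10^+2.10 + 10^+1.00) = 0.007305
DIC = [CO2*]/α₀ = 1.113×10^-5 / 0.007305 = 1.524 mmol/kg
[CO3²⁻] = α₂·DIC; α₂ = 0.07305, so [CO3²⁻] = 0.07305 × 1.524 = 0.111 mmol/kg

[CO3²⁻] = 0.111 mmol/kg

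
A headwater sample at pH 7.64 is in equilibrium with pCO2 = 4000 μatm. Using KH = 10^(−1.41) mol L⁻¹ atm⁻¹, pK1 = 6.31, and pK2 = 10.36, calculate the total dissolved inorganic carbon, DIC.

DIC = 3.49 mmol/L

[CO2*] = KH · pCO2 = 10^(−1.41) × 4000×10^-6 = 1.556×10^-4 mol/L
α₀ = 1/(1 + K1/[H⁺] + K1K2/[H⁺]²) = 1/(1 + 10^+1.33 + 10^-1.39) = 0.04460
DIC = [CO2*]/α₀ = 1.556×10^-4 / 0.04460 = 3.49 mmol/L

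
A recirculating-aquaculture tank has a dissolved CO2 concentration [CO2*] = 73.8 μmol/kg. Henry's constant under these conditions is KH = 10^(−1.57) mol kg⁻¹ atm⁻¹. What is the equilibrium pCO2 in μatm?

KH = 10^(−1.57) = 2.692×10^-2 mol kg⁻¹ atm⁻¹
pCO2 = [CO2*]/KH = 73.8×10^-6 / 2.692×10^-2 = 2.74×10^-3 atm = 2740 μatm

pCO2 = 2740 μatm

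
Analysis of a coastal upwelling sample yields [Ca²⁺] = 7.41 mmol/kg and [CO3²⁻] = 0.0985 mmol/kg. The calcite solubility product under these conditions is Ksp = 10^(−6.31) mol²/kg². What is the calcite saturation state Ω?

Ksp = 10^(−6.31) = 4.898×10^-7
Ω = [Ca²⁺][CO3²⁻]/Ksp = (7.41×10^-3)(0.0985×10^-3) / 4.898×10^-7 = 1.49

Ω = 1.49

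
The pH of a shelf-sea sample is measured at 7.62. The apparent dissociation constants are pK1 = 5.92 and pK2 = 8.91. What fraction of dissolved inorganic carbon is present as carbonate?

α₂ = 1 / (1 + [H⁺]/K2 + [H⁺]²/(K1K2)) = 1 / (1 + 10^+1.29 + 10^-0.41)
   = 1 / (1 + 19.498 + 0.38905) = 1/20.887 = 0.04788

α₂ = 0.0479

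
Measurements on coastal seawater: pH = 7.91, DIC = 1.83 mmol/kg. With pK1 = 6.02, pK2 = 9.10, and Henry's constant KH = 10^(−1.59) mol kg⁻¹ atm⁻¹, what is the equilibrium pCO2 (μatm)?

pCO2 = 851 μatm

α₀ = 1 / (1 + K1/[H⁺] + K1K2/[H⁺]²) = 1 / (1 + 10^+1.89 + 10^+0.70)
   = 1 / (1 + 77.625 + 5.0119) = 1/83.637 = 0.01196
[CO2*] = α₀ × DIC = 0.01196 × 1.83 = 0.02188 mmol/kg
pCO2 = [CO2*]/KH = 2.188×10^-5 / 2.570×10^-2 = 851 μatm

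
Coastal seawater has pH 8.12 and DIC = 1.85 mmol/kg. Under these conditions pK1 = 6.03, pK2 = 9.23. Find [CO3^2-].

[CO3²⁻] = 0.132 mmol/kg

α₂ = 1 / (1 + [H⁺]/K2 + [H⁺]²/(K1K2)) = 1 / (1 + 10^+1.11 + 10^-0.98)
   = 1 / (1 + 12.882 + 0.10471) = 1/13.987 = 0.07149
[CO3²⁻] = α₂ × DIC = 0.07149 × 1.85 = 0.132 mmol/kg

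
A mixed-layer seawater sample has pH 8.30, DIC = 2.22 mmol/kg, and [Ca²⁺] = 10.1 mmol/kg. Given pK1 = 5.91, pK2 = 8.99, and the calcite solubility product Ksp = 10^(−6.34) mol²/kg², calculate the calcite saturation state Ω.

Ω = 8.29

α₂ = 1 / (1 + [H⁺]/K2 + [H⁺]²/(K1K2)) = 1 / (1 + 10^+0.69 + 10^-1.70)
   = 1 / (1 + 4.8978 + 0.019953) = 1/5.9177 = 0.1690
[CO3²⁻] = α₂ × DIC = 0.1690 × 2.22 = 0.3751 mmol/kg
Ksp = 10^(−6.34) = 4.571×10^-7
Ω = [Ca²⁺][CO3²⁻]/Ksp = (10.1×10^-3)(3.751×10^-4) / 4.571×10^-7 = 8.29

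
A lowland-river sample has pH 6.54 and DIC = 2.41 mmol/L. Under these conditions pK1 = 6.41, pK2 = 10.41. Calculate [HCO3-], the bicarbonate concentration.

α₁ = 1 / (1 + [H⁺]/K1 + K2/[H⁺]) = 1 / (1 + 10^-0.13 + 10^-3.87)
   = 1 / (1 + 0.74131 + 0.00013490) = 1/1.7414 = 0.5742
[HCO3⁻] = α₁ × DIC = 0.5742 × 2.41 = 1.38 mmol/L

[HCO3⁻] = 1.38 mmol/L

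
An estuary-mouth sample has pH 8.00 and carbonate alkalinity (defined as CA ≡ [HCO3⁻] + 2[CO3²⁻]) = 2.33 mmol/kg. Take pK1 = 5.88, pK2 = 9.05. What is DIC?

DIC = 2.17 mmol/kg

CA = [HCO3⁻] + 2[CO3²⁻] = (α₁ + 2α₂)·DIC
At pH 8.00: [H⁺]/K1 = 10^-2.12 = 0.0075858, K2/[H⁺] = 10^-1.05 = 0.089125
α₁ = 1/(1 + 0.0075858 + 0.089125) = 1/1.0967 = 0.9118; α₂ = α₁·K2/[H⁺] = 0.08127
α₁ + 2α₂ = 1.0743
DIC = CA / (α₁ + 2α₂) = 2.33 / 1.0743 = 2.17 mmol/kg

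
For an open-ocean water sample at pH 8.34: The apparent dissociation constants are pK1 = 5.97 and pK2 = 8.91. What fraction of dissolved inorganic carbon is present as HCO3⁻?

α₁ = 0.785

α₁ = 1 / (1 + [H⁺]/K1 + K2/[H⁺]) = 1 / (1 + 10^-2.37 + 10^-0.57)
   = 1 / (1 + 0.0042658 + 0.26915) = 1/1.2734 = 0.7853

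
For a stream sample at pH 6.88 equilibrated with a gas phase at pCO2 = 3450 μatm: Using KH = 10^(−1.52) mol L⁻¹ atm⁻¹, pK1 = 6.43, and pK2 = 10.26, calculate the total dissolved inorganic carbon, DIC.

[CO2*] = KH · pCO2 = 10^(−1.52) × 3450×10^-6 = 1.042×10^-4 mol/L
α₀ = 1/(1 + K1/[H⁺] + K1K2/[H⁺]²) = 1/(1 + 10^+0.45 + 10^-2.93) = 0.2618
DIC = [CO2*]/α₀ = 1.042×10^-4 / 0.2618 = 0.398 mmol/L

DIC = 0.398 mmol/L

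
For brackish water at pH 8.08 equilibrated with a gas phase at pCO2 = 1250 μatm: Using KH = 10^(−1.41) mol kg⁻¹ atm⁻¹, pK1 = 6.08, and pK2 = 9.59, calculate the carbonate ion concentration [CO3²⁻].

[CO3²⁻] = 0.150 mmol/kg

[CO2*] = KH · pCO2 = 10^(−1.41) × 1250×10^-6 = 4.863×10^-5 mol/kg
α₀ = 1/(1 + K1/[H⁺] + K1K2/[H⁺]²) = 1/(1 + 10^+2.00 + 10^+0.49) = 0.009607
DIC = [CO2*]/α₀ = 4.863×10^-5 / 0.009607 = 5.062 mmol/kg
[CO3²⁻] = α₂·DIC; α₂ = 0.02969, so [CO3²⁻] = 0.02969 × 5.062 = 0.150 mmol/kg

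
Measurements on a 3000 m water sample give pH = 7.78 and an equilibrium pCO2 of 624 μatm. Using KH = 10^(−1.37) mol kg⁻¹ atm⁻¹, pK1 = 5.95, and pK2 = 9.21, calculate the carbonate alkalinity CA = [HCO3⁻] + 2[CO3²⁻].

CA = 1.93 mmol/kg

[CO2*] = KH · pCO2 = 10^(−1.37) × 624×10^-6 = 2.662×10^-5 mol/kg
α₀ = 1/(1 + K1/[H⁺] + K1K2/[H⁺]²) = 1/(1 + 10^+1.83 + 10^+0.40) = 0.01406
DIC = [CO2*]/α₀ = 2.662×10^-5 / 0.01406 = 1.893 mmol/kg
CA = (α₁ + 2α₂)·DIC = (0.9506 + 2×0.03532) × 1.893 = 1.93 mmol/kg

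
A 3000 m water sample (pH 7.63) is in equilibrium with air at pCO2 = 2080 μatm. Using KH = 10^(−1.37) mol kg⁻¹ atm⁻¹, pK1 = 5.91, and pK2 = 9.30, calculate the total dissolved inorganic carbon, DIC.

DIC = 4.84 mmol/kg

[CO2*] = KH · pCO2 = 10^(−1.37) × 2080×10^-6 = 8.873×10^-5 mol/kg
α₀ = 1/(1 + K1/[H⁺] + K1K2/[H⁺]²) = 1/(1 + 10^+1.72 + 10^+0.05) = 0.01831
DIC = [CO2*]/α₀ = 8.873×10^-5 / 0.01831 = 4.84 mmol/kg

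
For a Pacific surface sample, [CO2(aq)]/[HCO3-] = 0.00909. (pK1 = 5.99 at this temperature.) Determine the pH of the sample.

From K1 = [H⁺][HCO3-]/[CO2(aq)]:  pH = pK1 − log₁₀([CO2(aq)]/[HCO3-])
log₁₀(0.00909) = -2.041
pH = 5.99 − (-2.041) = 8.03

pH = 8.03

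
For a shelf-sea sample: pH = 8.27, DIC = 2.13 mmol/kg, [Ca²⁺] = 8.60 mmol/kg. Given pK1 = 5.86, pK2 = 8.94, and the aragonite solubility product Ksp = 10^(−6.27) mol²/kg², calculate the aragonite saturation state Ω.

α₂ = 1 / (1 + [H⁺]/K2 + [H⁺]²/(K1K2)) = 1 / (1 + 10^+0.67 + 10^-1.74)
   = 1 / (1 + 4.6774 + 0.018197) = 1/5.6955 = 0.1756
[CO3²⁻] = α₂ × DIC = 0.1756 × 2.13 = 0.3740 mmol/kg
Ksp = 10^(−6.27) = 5.370×10^-7
Ω = [Ca²⁺][CO3²⁻]/Ksp = (8.60×10^-3)(3.740×10^-4) / 5.370×10^-7 = 5.99

Ω = 5.99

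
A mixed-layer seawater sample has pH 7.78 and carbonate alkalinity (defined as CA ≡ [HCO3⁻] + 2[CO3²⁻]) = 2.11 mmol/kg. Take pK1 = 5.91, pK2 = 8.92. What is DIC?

CA = [HCO3⁻] + 2[CO3²⁻] = (α₁ + 2α₂)·DIC
At pH 7.78: [H⁺]/K1 = 10^-1.87 = 0.013490, K2/[H⁺] = 10^-1.14 = 0.072444
α₁ = 1/(1 + 0.013490 + 0.072444) = 1/1.0859 = 0.9209; α₂ = α₁·K2/[H⁺] = 0.06671
α₁ + 2α₂ = 1.0543
DIC = CA / (α₁ + 2α₂) = 2.11 / 1.0543 = 2.00 mmol/kg

DIC = 2.00 mmol/kg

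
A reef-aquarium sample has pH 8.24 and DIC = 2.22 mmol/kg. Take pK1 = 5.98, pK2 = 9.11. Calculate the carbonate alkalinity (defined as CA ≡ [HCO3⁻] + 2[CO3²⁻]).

CA = 2.47 mmol/kg

CA = [HCO3⁻] + 2[CO3²⁻] = (α₁ + 2α₂)·DIC
At pH 8.24: [H⁺]/K1 = 10^-2.26 = 0.0054954, K2/[H⁺] = 10^-0.87 = 0.13490
α₁ = 1/(1 + 0.0054954 + 0.13490) = 1/1.1404 = 0.8769; α₂ = α₁·K2/[H⁺] = 0.1183
α₁ + 2α₂ = 1.1135
CA = 1.1135 × 2.22 = 2.47 mmol/kg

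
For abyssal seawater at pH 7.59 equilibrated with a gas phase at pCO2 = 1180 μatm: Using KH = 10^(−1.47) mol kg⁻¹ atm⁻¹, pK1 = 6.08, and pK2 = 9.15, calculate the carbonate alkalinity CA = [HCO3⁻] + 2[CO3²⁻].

[CO2*] = KH · pCO2 = 10^(−1.47) × 1180×10^-6 = 3.998×10^-5 mol/kg
α₀ = 1/(1 + K1/[H⁺] + K1K2/[H⁺]²) = 1/(1 + 10^+1.51 + 10^-0.05) = 0.02920
DIC = [CO2*]/α₀ = 3.998×10^-5 / 0.02920 = 1.369 mmol/kg
CA = (α₁ + 2α₂)·DIC = (0.9448 + 2×0.02602) × 1.369 = 1.37 mmol/kg

CA = 1.37 mmol/kg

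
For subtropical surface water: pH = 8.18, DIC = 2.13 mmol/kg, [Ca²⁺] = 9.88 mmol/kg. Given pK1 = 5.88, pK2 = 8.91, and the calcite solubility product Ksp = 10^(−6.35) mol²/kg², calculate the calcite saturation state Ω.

Ω = 7.36

α₂ = 1 / (1 + [H⁺]/K2 + [H⁺]²/(K1K2)) = 1 / (1 + 10^+0.73 + 10^-1.57)
   = 1 / (1 + 5.3703 + 0.026915) = 1/6.3972 = 0.1563
[CO3²⁻] = α₂ × DIC = 0.1563 × 2.13 = 0.3330 mmol/kg
Ksp = 10^(−6.35) = 4.467×10^-7
Ω = [Ca²⁺][CO3²⁻]/Ksp = (9.88×10^-3)(3.330×10^-4) / 4.467×10^-7 = 7.36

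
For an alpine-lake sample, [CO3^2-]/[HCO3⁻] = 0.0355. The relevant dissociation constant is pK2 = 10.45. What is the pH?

From K2 = [H⁺][CO3^2-]/[HCO3⁻]:  pH = pK2 + log₁₀([CO3^2-]/[HCO3⁻])
log₁₀(0.0355) = -1.450
pH = 10.45 + (-1.450) = 9.00

pH = 9.00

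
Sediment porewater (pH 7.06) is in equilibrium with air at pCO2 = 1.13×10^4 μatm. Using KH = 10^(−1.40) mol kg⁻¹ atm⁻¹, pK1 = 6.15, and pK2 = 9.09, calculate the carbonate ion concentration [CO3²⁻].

[CO3²⁻] = 0.0341 mmol/kg

[CO2*] = KH · pCO2 = 10^(−1.40) × 1.13×10^4×10^-6 = 4.499×10^-4 mol/kg
α₀ = 1/(1 + K1/[H⁺] + K1K2/[H⁺]²) = 1/(1 + 10^+0.91 + 10^-1.12) = 0.1086
DIC = [CO2*]/α₀ = 4.499×10^-4 / 0.1086 = 4.141 mmol/kg
[CO3²⁻] = α₂·DIC; α₂ = 0.008242, so [CO3²⁻] = 0.008242 × 4.141 = 0.0341 mmol/kg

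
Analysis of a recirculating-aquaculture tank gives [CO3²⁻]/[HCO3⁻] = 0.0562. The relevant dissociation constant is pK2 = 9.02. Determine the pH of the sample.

From K2 = [H⁺][CO3²⁻]/[HCO3⁻]:  pH = pK2 + log₁₀([CO3²⁻]/[HCO3⁻])
log₁₀(0.0562) = -1.250
pH = 9.02 + (-1.250) = 7.77

pH = 7.77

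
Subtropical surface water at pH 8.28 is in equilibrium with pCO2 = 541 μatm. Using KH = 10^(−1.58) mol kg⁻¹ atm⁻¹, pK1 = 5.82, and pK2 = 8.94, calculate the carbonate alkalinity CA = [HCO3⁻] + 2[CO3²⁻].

CA = 5.90 mmol/kg

[CO2*] = KH · pCO2 = 10^(−1.58) × 541×10^-6 = 1.423×10^-5 mol/kg
α₀ = 1/(1 + K1/[H⁺] + K1K2/[H⁺]²) = 1/(1 + 10^+2.46 + 10^+1.80) = 0.002837
DIC = [CO2*]/α₀ = 1.423×10^-5 / 0.002837 = 5.016 mmol/kg
CA = (α₁ + 2α₂)·DIC = (0.8182 + 2×0.1790) × 5.016 = 5.90 mmol/kg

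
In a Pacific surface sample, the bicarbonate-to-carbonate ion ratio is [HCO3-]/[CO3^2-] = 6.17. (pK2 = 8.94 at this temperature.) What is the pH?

From K2 = [H⁺][CO3^2-]/[HCO3-]:  pH = pK2 − log₁₀([HCO3-]/[CO3^2-])
log₁₀(6.17) = +0.790
pH = 8.94 − (+0.790) = 8.15

pH = 8.15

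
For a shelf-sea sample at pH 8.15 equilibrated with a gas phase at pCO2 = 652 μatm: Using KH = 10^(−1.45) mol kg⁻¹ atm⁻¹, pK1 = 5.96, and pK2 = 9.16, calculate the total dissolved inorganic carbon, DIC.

[CO2*] = KH · pCO2 = 10^(−1.45) × 652×10^-6 = 2.313×10^-5 mol/kg
α₀ = 1/(1 + K1/[H⁺] + K1K2/[H⁺]²) = 1/(1 + 10^+2.19 + 10^+1.18) = 0.005847
DIC = [CO2*]/α₀ = 2.313×10^-5 / 0.005847 = 3.96 mmol/kg

DIC = 3.96 mmol/kg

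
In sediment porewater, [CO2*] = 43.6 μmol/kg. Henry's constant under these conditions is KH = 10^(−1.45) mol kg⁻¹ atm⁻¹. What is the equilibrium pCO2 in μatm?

pCO2 = 1230 μatm

KH = 10^(−1.45) = 3.548×10^-2 mol kg⁻¹ atm⁻¹
pCO2 = [CO2*]/KH = 43.6×10^-6 / 3.548×10^-2 = 1.23×10^-3 atm = 1230 μatm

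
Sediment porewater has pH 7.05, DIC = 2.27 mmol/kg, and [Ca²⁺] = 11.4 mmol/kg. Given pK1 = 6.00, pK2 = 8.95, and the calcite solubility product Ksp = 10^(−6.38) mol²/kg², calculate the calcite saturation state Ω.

α₂ = 1 / (1 + [H⁺]/K2 + [H⁺]²/(K1K2)) = 1 / (1 + 10^+1.90 + 10^+0.85)
   = 1 / (1 + 79.433 + 7.0795) = 1/87.512 = 0.01143
[CO3²⁻] = α₂ × DIC = 0.01143 × 2.27 = 0.02594 mmol/kg
Ksp = 10^(−6.38) = 4.169×10^-7
Ω = [Ca²⁺][CO3²⁻]/Ksp = (11.4×10^-3)(2.594×10^-5) / 4.169×10^-7 = 0.709

Ω = 0.709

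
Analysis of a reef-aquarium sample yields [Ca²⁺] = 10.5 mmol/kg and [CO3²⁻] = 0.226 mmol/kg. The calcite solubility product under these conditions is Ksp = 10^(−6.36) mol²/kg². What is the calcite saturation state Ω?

Ω = 5.44

Ksp = 10^(−6.36) = 4.365×10^-7
Ω = [Ca²⁺][CO3²⁻]/Ksp = (10.5×10^-3)(0.226×10^-3) / 4.365×10^-7 = 5.44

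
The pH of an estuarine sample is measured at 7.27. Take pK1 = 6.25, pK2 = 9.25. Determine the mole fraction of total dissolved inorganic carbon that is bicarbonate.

α₁ = 0.904

α₁ = 1 / (1 + [H⁺]/K1 + K2/[H⁺]) = 1 / (1 + 10^-1.02 + 10^-1.98)
   = 1 / (1 + 0.095499 + 0.010471) = 1/1.1060 = 0.9042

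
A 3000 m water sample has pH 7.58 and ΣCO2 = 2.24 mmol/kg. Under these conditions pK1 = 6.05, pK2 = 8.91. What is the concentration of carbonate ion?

α₂ = 1 / (1 + [H⁺]/K2 + [H⁺]²/(K1K2)) = 1 / (1 + 10^+1.33 + 10^-0.20)
   = 1 / (1 + 21.380 + 0.63096) = 1/23.011 = 0.04346
[CO3²⁻] = α₂ × DIC = 0.04346 × 2.24 = 0.0973 mmol/kg

[CO3²⁻] = 0.0973 mmol/kg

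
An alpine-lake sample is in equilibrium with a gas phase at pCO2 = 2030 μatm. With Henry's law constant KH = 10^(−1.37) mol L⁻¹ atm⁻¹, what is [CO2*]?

KH = 10^(−1.37) = 4.266×10^-2 mol L⁻¹ atm⁻¹
[CO2*] = KH · pCO2 = 4.266×10^-2 × 2030×10^-6 atm = 8.66×10^-5 mol/L

[CO2*] = 86.6 μmol/L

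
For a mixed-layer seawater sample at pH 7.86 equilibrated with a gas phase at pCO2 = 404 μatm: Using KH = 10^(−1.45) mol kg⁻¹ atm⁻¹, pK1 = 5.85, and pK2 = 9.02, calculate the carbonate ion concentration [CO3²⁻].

[CO2*] = KH · pCO2 = 10^(−1.45) × 404×10^-6 = 1.433×10^-5 mol/kg
α₀ = 1/(1 + K1/[H⁺] + K1K2/[H⁺]²) = 1/(1 + 10^+2.01 + 10^+0.85) = 0.009057
DIC = [CO2*]/α₀ = 1.433×10^-5 / 0.009057 = 1.583 mmol/kg
[CO3²⁻] = α₂·DIC; α₂ = 0.06412, so [CO3²⁻] = 0.06412 × 1.583 = 0.101 mmol/kg

[CO3²⁻] = 0.101 mmol/kg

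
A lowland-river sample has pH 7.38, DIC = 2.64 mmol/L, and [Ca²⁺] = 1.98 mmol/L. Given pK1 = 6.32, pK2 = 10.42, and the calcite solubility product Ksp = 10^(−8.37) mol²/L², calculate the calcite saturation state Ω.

Ω = 1.03

α₂ = 1 / (1 + [H⁺]/K2 + [H⁺]²/(K1K2)) = 1 / (1 + 10^+3.04 + 10^+1.98)
   = 1 / (1 + 1096.5 + 95.499) = 1/1193.0 = 0.0008382
[CO3²⁻] = α₂ × DIC = 0.0008382 × 2.64 = 0.002213 mmol/L = 2.213 μmol/L
Ksp = 10^(−8.37) = 4.266×10^-9
Ω = [Ca²⁺][CO3²⁻]/Ksp = (1.98×10^-3)(2.213×10^-6) / 4.266×10^-9 = 1.03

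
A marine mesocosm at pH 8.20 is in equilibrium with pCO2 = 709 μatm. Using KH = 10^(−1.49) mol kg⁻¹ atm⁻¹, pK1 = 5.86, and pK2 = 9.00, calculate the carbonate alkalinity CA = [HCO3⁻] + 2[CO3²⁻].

[CO2*] = KH · pCO2 = 10^(−1.49) × 709×10^-6 = 2.294×10^-5 mol/kg
α₀ = 1/(1 + K1/[H⁺] + K1K2/[H⁺]²) = 1/(1 + 10^+2.34 + 10^+1.54) = 0.003930
DIC = [CO2*]/α₀ = 2.294×10^-5 / 0.003930 = 5.838 mmol/kg
CA = (α₁ + 2α₂)·DIC = (0.8598 + 2×0.1363) × 5.838 = 6.61 mmol/kg

CA = 6.61 mmol/kg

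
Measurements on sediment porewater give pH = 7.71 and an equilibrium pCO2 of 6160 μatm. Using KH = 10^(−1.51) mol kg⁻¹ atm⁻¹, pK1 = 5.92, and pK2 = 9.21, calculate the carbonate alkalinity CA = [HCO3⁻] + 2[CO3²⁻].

[CO2*] = KH · pCO2 = 10^(−1.51) × 6160×10^-6 = 1.904×10^-4 mol/kg
α₀ = 1/(1 + K1/[H⁺] + K1K2/[H⁺]²) = 1/(1 + 10^+1.79 + 10^+0.29) = 0.01548
DIC = [CO2*]/α₀ = 1.904×10^-4 / 0.01548 = 12.30 mmol/kg
CA = (α₁ + 2α₂)·DIC = (0.9543 + 2×0.03018) × 12.30 = 12.5 mmol/kg

CA = 12.5 mmol/kg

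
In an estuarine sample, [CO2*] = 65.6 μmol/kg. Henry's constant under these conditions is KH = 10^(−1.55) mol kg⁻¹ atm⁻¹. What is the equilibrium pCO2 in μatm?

pCO2 = 2330 μatm

KH = 10^(−1.55) = 2.818×10^-2 mol kg⁻¹ atm⁻¹
pCO2 = [CO2*]/KH = 65.6×10^-6 / 2.818×10^-2 = 2.33×10^-3 atm = 2330 μatm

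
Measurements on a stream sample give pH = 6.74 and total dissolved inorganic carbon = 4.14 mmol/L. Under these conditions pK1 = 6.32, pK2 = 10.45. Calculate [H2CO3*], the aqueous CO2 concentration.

α₀ = 1 / (1 + K1/[H⁺] + K1K2/[H⁺]²) = 1 / (1 + 10^+0.42 + 10^-3.29)
   = 1 / (1 + 2.6303 + 0.00051286) = 1/3.6308 = 0.2754
[CO2*] = α₀ × DIC = 0.2754 × 4.14 = 1.14 mmol/L

[CO2*] = 1.14 mmol/L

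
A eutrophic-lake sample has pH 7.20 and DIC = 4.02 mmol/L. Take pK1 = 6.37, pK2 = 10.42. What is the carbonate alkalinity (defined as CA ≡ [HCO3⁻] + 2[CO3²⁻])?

CA = [HCO3⁻] + 2[CO3²⁻] = (α₁ + 2α₂)·DIC
At pH 7.20: [H⁺]/K1 = 10^-0.83 = 0.14791, K2/[H⁺] = 10^-3.22 = 0.00060256
α₁ = 1/(1 + 0.14791 + 0.00060256) = 1/1.1485 = 0.8707; α₂ = α₁·K2/[H⁺] = 0.0005246
α₁ + 2α₂ = 0.8717
CA = 0.8717 × 4.02 = 3.50 mmol/L

CA = 3.50 mmol/L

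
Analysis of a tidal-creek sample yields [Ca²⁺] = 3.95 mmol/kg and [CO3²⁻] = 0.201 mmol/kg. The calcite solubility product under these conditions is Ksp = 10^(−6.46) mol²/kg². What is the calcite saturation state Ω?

Ksp = 10^(−6.46) = 3.467×10^-7
Ω = [Ca²⁺][CO3²⁻]/Ksp = (3.95×10^-3)(0.201×10^-3) / 3.467×10^-7 = 2.29

Ω = 2.29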